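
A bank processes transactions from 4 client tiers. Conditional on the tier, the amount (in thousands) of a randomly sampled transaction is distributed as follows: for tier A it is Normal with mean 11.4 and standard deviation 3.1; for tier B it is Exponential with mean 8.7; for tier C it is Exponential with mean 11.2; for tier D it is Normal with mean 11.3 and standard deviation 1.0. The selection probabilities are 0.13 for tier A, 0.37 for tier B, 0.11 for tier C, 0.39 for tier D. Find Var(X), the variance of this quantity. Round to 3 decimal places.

45.025

Per component, A: μ=11.4, E[X²]=139.57; B: μ=8.7, E[X²]=151.38; C: μ=11.2, E[X²]=250.88; D: μ=11.3, E[X²]=128.69.
E[X] = 0.13·11.4 + 0.37·8.7 + 0.11·11.2 + 0.39·11.3 = 10.34.
E[X²] = 0.13·139.57 + 0.37·151.38 + 0.11·250.88 + 0.39·128.69 = 151.941.
Var(X) = E[X²] − (E[X])² = 151.941 − 106.916 = 45.025.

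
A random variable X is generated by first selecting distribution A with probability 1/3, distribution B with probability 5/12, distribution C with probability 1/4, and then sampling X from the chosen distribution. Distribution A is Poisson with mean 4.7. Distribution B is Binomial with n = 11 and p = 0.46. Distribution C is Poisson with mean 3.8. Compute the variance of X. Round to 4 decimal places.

Per component, A: μ=4.7, E[X²]=26.79; B: μ=5.06, E[X²]=28.336; C: μ=3.8, E[X²]=18.24.
E[X] = 0.333333·4.7 + 0.416667·5.06 + 0.25·3.8 = 4.625.
E[X²] = 0.333333·26.79 + 0.416667·28.336 + 0.25·18.24 = 25.2967.
Var(X) = E[X²] − (E[X])² = 25.2967 − 21.3906 = 3.90604.

3.9060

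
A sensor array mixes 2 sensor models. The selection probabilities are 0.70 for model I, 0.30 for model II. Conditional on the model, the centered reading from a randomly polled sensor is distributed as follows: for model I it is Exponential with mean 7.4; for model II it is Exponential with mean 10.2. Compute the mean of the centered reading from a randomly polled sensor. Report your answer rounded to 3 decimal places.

8.240

Component means — I: 7.4; II: 10.2.
E[X] = 0.7·7.4 + 0.3·10.2 = 8.24.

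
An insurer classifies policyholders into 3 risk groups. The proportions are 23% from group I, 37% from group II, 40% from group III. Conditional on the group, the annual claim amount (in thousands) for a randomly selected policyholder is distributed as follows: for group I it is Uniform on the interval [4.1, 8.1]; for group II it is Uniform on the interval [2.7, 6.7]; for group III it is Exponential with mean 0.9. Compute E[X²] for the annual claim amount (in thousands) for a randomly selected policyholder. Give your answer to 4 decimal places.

For each component E[X²] = Var + (mean)², giving I: 38.5433; II: 23.4233; III: 1.62.
Overall E[X²] = 0.23·38.5433 + 0.37·23.4233 + 0.4·1.62 = 18.1796.

18.1796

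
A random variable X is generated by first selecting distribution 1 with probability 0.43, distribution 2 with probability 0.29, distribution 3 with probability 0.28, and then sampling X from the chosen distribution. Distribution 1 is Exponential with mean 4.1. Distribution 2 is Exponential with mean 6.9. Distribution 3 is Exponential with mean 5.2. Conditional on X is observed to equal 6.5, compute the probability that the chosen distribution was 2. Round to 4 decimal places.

0.3074

Likelihoods f(6.5 | ·): 1: 0.049969; 2: 0.056498; 3: 0.0550971.
Posterior ∝ prior × likelihood. Numerator for 2: 0.29·0.056498 = 0.0163844.
Normalizing constant: 0.43·0.049969 + 0.29·0.056498 + 0.28·0.0550971 = 0.0532983.
P(2 | observation) = 0.0163844 / 0.0532983 = 0.30741.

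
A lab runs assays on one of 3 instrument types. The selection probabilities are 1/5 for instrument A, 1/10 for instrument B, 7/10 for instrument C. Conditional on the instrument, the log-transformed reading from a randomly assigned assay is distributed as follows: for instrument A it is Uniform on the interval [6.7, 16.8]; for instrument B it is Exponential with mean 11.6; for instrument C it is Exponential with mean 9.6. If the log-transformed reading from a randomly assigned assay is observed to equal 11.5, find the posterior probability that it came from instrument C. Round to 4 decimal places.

0.4890

Likelihoods f(11.5 | ·): A: 0.0990099; B: 0.0319883; C: 0.0314398.
Posterior ∝ prior × likelihood. Numerator for C: 0.7·0.0314398 = 0.0220079.
Normalizing constant: 0.2·0.0990099 + 0.1·0.0319883 + 0.7·0.0314398 = 0.0450087.
P(C | observation) = 0.0220079 / 0.0450087 = 0.48897.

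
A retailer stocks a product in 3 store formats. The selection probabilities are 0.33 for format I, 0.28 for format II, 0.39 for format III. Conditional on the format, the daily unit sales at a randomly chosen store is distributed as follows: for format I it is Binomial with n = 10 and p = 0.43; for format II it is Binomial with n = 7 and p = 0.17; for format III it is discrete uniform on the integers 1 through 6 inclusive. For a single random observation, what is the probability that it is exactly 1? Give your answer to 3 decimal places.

0.183

Conditional on each format, P(X = 1): I: 0.0273113; II: 0.389059; III: 0.166667.
By total probability, P(X = 1) = 0.33·0.0273113 + 0.28·0.389059 + 0.39·0.166667 = 0.182949.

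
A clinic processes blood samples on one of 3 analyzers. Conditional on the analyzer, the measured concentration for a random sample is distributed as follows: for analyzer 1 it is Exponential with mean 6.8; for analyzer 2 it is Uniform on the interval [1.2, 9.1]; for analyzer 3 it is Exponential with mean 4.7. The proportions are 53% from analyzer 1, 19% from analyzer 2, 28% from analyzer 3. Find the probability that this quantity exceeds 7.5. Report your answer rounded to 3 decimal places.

Conditional on each analyzer, P(X > 7.5): 1: 0.331893; 2: 0.202532; 3: 0.202757.
By total probability, P(X > 7.5) = 0.53·0.331893 + 0.19·0.202532 + 0.28·0.202757 = 0.271157.

0.271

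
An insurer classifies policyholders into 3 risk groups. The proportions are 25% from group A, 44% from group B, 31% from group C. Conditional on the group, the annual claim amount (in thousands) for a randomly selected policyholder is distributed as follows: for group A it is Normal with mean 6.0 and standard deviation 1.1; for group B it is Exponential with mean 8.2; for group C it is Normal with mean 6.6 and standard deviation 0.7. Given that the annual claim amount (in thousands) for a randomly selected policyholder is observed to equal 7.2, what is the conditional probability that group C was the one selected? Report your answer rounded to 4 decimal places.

0.6286

Likelihoods f(7.2 | ·): A: 0.20003; B: 0.0506821; C: 0.394707.
Posterior ∝ prior × likelihood. Numerator for C: 0.31·0.394707 = 0.122359.
Normalizing constant: 0.25·0.20003 + 0.44·0.0506821 + 0.31·0.394707 = 0.194667.
P(C | observation) = 0.122359 / 0.194667 = 0.628558.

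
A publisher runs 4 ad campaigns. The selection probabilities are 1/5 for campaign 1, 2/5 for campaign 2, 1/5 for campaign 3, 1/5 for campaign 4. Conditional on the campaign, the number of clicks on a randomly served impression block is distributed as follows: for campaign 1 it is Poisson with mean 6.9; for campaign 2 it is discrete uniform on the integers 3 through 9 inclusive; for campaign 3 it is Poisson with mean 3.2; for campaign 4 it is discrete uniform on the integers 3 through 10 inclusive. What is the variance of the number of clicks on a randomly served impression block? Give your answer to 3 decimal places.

6.372

Per component, 1: μ=6.9, E[X²]=54.51; 2: μ=6, E[X²]=40; 3: μ=3.2, E[X²]=13.44; 4: μ=6.5, E[X²]=47.5.
E[X] = 0.2·6.9 + 0.4·6 + 0.2·3.2 + 0.2·6.5 = 5.72.
E[X²] = 0.2·54.51 + 0.4·40 + 0.2·13.44 + 0.2·47.5 = 39.09.
Var(X) = E[X²] − (E[X])² = 39.09 − 32.7184 = 6.3716.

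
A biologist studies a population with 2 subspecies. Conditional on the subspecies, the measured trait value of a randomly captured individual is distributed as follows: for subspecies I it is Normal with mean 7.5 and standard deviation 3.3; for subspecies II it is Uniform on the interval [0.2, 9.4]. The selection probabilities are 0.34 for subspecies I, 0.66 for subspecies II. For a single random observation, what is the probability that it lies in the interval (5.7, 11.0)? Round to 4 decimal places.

0.4568

Conditional on each subspecies, P(5.7 < X < 11.0): I: 0.562845; II: 0.402174.
By total probability, P(5.7 < X < 11.0) = 0.34·0.562845 + 0.66·0.402174 = 0.456802.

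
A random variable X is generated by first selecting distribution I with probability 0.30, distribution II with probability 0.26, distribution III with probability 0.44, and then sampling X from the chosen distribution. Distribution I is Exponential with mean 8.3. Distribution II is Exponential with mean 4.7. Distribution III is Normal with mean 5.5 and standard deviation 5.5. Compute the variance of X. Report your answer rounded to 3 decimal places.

Per component, I: μ=8.3, E[X²]=137.78; II: μ=4.7, E[X²]=44.18; III: μ=5.5, E[X²]=60.5.
E[X] = 0.3·8.3 + 0.26·4.7 + 0.44·5.5 = 6.132.
E[X²] = 0.3·137.78 + 0.26·44.18 + 0.44·60.5 = 79.4408.
Var(X) = E[X²] − (E[X])² = 79.4408 − 37.6014 = 41.8394.

41.839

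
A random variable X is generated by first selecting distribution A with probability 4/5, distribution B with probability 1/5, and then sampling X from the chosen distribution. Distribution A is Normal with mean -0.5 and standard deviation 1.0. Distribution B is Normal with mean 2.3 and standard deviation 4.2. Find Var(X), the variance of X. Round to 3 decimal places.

Per component, A: μ=-0.5, E[X²]=1.25; B: μ=2.3, E[X²]=22.93.
E[X] = 0.8·-0.5 + 0.2·2.3 = 0.06.
E[X²] = 0.8·1.25 + 0.2·22.93 = 5.586.
Var(X) = E[X²] − (E[X])² = 5.586 − 0.0036 = 5.5824.

5.582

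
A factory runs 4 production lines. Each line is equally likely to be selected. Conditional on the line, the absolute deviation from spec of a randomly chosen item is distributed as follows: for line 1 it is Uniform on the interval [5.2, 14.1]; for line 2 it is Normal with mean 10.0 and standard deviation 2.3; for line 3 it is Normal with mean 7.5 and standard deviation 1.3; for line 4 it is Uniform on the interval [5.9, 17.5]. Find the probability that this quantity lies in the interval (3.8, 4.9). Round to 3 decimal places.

0.008

Conditional on each line, P(3.8 < X < 4.9): 1: 0; 2: 0.00978563; 3: 0.0205376; 4: 0.
By total probability, P(3.8 < X < 4.9) = 0.25·0 + 0.25·0.00978563 + 0.25·0.0205376 + 0.25·0 = 0.00758081.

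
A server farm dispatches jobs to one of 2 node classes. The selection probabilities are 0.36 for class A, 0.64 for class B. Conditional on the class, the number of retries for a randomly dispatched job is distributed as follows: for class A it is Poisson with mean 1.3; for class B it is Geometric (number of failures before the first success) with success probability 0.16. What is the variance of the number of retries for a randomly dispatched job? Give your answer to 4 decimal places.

Per component, A: μ=1.3, E[X²]=2.99; B: μ=5.25, E[X²]=60.375.
E[X] = 0.36·1.3 + 0.64·5.25 = 3.828.
E[X²] = 0.36·2.99 + 0.64·60.375 = 39.7164.
Var(X) = E[X²] − (E[X])² = 39.7164 − 14.6536 = 25.0628.

25.0628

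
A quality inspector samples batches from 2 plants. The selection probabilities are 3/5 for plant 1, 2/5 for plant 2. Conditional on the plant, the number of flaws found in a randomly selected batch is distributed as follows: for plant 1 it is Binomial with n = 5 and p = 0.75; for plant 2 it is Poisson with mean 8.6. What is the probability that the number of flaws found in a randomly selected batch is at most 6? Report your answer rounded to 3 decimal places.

Conditional on each plant, P(X ≤ 6): 1: 1; 2: 0.245676.
By total probability, P(X ≤ 6) = 0.6·1 + 0.4·0.245676 = 0.698271.

0.698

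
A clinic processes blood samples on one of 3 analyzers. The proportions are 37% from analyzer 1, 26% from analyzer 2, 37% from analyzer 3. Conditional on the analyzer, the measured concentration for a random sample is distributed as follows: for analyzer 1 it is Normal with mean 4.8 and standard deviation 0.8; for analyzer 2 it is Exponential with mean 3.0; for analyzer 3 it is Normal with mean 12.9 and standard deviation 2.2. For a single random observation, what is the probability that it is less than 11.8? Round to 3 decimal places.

Conditional on each analyzer, P(X < 11.8): 1: 1; 2: 0.980422; 3: 0.308538.
By total probability, P(X < 11.8) = 0.37·1 + 0.26·0.980422 + 0.37·0.308538 = 0.739069.

0.739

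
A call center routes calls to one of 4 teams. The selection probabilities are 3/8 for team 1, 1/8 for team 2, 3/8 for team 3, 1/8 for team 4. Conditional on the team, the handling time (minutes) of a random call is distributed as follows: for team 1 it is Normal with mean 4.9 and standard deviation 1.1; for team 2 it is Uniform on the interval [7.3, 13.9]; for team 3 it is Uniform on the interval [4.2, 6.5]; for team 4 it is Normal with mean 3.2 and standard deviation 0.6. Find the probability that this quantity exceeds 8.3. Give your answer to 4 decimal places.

Conditional on each team, P(X > 8.3): 1: 0.000997724; 2: 0.848485; 3: 0; 4: 0.
By total probability, P(X > 8.3) = 0.375·0.000997724 + 0.125·0.848485 + 0.375·0 + 0.125·0 = 0.106435.

0.1064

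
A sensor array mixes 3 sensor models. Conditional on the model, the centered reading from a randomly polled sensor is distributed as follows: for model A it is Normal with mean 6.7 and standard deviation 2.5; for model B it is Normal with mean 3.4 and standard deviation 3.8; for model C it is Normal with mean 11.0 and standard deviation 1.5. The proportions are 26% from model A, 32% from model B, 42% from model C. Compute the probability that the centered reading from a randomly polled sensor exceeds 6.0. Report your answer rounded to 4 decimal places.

0.6575

Conditional on each model, P(X > 6.0): A: 0.610261; B: 0.246921; C: 0.999571.
By total probability, P(X > 6.0) = 0.26·0.610261 + 0.32·0.246921 + 0.42·0.999571 = 0.657502.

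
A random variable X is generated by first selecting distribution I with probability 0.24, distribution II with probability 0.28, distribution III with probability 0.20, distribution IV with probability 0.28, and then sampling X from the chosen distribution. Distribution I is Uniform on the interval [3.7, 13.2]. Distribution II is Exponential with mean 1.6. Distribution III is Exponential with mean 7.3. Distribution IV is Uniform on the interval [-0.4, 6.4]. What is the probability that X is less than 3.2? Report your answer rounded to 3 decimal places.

0.461

Conditional on each component, P(X < 3.2): I: 0; II: 0.864665; III: 0.354904; IV: 0.529412.
By total probability, P(X < 3.2) = 0.24·0 + 0.28·0.864665 + 0.2·0.354904 + 0.28·0.529412 = 0.461322.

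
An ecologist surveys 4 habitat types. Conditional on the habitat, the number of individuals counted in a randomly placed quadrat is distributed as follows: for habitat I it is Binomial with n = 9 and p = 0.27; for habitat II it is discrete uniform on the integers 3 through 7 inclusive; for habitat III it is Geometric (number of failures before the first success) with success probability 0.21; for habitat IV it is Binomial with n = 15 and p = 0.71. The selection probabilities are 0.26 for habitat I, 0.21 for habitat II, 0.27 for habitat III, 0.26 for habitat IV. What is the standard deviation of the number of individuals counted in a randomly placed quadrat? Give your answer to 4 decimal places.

Per component, I: μ=2.43, E[X²]=7.6788; II: μ=5, E[X²]=27; III: μ=3.7619, E[X²]=32.0658; IV: μ=10.65, E[X²]=116.511.
E[X] = 0.26·2.43 + 0.21·5 + 0.27·3.7619 + 0.26·10.65 = 5.46651.
E[X²] = 0.26·7.6788 + 0.21·27 + 0.27·32.0658 + 0.26·116.511 = 46.6171.
Var(X) = E[X²] − (E[X])² = 46.6171 − 29.8828 = 16.7343.
SD(X) = √16.7343 = 4.09076.

4.0908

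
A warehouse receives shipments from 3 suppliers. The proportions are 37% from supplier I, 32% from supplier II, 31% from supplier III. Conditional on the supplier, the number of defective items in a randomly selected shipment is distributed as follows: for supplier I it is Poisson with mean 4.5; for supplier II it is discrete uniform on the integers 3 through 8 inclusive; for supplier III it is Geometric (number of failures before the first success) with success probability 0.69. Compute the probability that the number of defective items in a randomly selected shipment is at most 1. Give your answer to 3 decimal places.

0.303

Conditional on each supplier, P(X ≤ 1): I: 0.0610995; II: 0; III: 0.9039.
By total probability, P(X ≤ 1) = 0.37·0.0610995 + 0.32·0 + 0.31·0.9039 = 0.302816.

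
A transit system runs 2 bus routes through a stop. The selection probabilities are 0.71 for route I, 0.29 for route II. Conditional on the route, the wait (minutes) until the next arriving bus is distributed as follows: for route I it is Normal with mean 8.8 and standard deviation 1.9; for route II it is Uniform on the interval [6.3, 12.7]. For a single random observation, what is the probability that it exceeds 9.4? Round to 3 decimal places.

0.417

Conditional on each route, P(X > 9.4): I: 0.376081; II: 0.515625.
By total probability, P(X > 9.4) = 0.71·0.376081 + 0.29·0.515625 = 0.416549.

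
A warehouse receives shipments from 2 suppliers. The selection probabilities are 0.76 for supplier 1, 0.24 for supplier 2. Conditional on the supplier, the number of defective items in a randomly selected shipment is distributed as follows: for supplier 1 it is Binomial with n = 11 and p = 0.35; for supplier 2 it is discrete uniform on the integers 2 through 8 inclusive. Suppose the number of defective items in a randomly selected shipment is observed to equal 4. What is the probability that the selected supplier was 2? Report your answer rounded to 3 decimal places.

Likelihoods P(X=4 | ·): 1: 0.242761; 2: 0.142857.
Posterior ∝ prior × likelihood. Numerator for 2: 0.24·0.142857 = 0.0342857.
Normalizing constant: 0.76·0.242761 + 0.24·0.142857 = 0.218784.
P(2 | observation) = 0.0342857 / 0.218784 = 0.15671.

0.157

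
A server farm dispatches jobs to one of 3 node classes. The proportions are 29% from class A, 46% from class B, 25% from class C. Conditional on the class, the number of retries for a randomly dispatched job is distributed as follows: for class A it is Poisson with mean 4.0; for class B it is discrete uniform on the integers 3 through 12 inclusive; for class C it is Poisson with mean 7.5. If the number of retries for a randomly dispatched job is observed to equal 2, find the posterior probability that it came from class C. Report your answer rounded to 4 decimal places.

Likelihoods P(X=2 | ·): A: 0.146525; B: 0; C: 0.0155555.
Posterior ∝ prior × likelihood. Numerator for C: 0.25·0.0155555 = 0.00388887.
Normalizing constant: 0.29·0.146525 + 0.46·0 + 0.25·0.0155555 = 0.0463812.
P(C | observation) = 0.00388887 / 0.0463812 = 0.083846.

0.0838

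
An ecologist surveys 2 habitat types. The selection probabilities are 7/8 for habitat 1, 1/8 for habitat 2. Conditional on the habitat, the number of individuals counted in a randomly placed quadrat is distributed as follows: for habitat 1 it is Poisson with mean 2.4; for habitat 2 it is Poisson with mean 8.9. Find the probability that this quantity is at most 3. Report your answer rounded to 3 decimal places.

0.684

Conditional on each habitat, P(X ≤ 3): 1: 0.778723; 2: 0.0227769.
By total probability, P(X ≤ 3) = 0.875·0.778723 + 0.125·0.0227769 = 0.68423.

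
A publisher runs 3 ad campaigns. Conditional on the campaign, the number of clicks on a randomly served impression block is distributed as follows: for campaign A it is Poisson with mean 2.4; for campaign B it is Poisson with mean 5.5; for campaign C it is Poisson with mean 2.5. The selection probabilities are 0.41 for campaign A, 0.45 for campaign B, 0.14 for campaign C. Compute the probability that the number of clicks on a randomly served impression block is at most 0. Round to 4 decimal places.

0.0505

Conditional on each campaign, P(X ≤ 0): A: 0.090718; B: 0.00408677; C: 0.082085.
By total probability, P(X ≤ 0) = 0.41·0.090718 + 0.45·0.00408677 + 0.14·0.082085 = 0.0505253.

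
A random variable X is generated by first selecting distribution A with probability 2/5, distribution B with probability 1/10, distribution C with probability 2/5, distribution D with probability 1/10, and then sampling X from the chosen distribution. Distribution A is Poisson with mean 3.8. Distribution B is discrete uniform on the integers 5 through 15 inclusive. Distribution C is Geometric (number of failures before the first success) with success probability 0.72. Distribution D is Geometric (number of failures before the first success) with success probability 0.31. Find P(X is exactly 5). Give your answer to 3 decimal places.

Conditional on each component, P(X = 5): A: 0.147713; B: 0.0909091; C: 0.00123915; D: 0.048485.
By total probability, P(X = 5) = 0.4·0.147713 + 0.1·0.0909091 + 0.4·0.00123915 + 0.1·0.048485 = 0.0735201.

0.074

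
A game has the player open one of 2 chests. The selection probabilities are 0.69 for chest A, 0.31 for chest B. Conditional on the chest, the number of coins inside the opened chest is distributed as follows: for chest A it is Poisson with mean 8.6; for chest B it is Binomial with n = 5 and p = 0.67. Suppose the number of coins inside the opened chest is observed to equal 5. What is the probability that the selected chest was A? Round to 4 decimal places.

0.5433

Likelihoods P(X=5 | ·): A: 0.0721736; B: 0.135013.
Posterior ∝ prior × likelihood. Numerator for A: 0.69·0.0721736 = 0.0497998.
Normalizing constant: 0.69·0.0721736 + 0.31·0.135013 = 0.0916537.
P(A | observation) = 0.0497998 / 0.0916537 = 0.543348.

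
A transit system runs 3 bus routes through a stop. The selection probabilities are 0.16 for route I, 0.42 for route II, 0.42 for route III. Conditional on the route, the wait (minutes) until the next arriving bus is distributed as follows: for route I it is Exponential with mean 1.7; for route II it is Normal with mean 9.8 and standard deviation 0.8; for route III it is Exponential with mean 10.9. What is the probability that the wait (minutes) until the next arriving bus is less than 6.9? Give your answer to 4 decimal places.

0.3543

Conditional on each route, P(X < 6.9): I: 0.982731; II: 0.000144481; III: 0.469018.
By total probability, P(X < 6.9) = 0.16·0.982731 + 0.42·0.000144481 + 0.42·0.469018 = 0.354285.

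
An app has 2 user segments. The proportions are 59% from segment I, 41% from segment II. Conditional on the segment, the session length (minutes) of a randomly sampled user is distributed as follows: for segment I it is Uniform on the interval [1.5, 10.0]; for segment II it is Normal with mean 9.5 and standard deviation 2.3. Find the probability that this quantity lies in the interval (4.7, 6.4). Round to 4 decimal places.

0.1469

Conditional on each segment, P(4.7 < X < 6.4): I: 0.2; II: 0.0704111.
By total probability, P(4.7 < X < 6.4) = 0.59·0.2 + 0.41·0.0704111 = 0.146869.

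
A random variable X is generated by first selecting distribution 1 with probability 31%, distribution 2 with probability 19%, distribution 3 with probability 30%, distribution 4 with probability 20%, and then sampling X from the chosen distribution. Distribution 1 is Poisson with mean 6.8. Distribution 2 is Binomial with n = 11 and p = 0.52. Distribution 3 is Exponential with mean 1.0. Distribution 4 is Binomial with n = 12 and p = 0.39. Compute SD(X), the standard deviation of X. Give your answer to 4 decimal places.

3.0166

Per component, 1: μ=6.8, E[X²]=53.04; 2: μ=5.72, E[X²]=35.464; 3: μ=1, E[X²]=2; 4: μ=4.68, E[X²]=24.7572.
E[X] = 0.31·6.8 + 0.19·5.72 + 0.3·1 + 0.2·4.68 = 4.4308.
E[X²] = 0.31·53.04 + 0.19·35.464 + 0.3·2 + 0.2·24.7572 = 28.732.
Var(X) = E[X²] − (E[X])² = 28.732 − 19.632 = 9.10001.
SD(X) = √9.10001 = 3.01662.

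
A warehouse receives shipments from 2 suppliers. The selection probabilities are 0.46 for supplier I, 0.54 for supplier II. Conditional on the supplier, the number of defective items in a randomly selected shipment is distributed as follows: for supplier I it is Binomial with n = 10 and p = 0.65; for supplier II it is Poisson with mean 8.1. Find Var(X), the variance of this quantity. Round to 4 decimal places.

Per component, I: μ=6.5, E[X²]=44.525; II: μ=8.1, E[X²]=73.71.
E[X] = 0.46·6.5 + 0.54·8.1 = 7.364.
E[X²] = 0.46·44.525 + 0.54·73.71 = 60.2849.
Var(X) = E[X²] − (E[X])² = 60.2849 − 54.2285 = 6.0564.

6.0564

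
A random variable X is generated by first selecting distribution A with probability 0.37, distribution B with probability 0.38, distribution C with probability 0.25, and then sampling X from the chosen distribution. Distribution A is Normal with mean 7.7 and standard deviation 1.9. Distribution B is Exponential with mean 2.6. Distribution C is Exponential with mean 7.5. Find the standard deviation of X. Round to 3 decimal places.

Per component, A: μ=7.7, E[X²]=62.9; B: μ=2.6, E[X²]=13.52; C: μ=7.5, E[X²]=112.5.
E[X] = 0.37·7.7 + 0.38·2.6 + 0.25·7.5 = 5.712.
E[X²] = 0.37·62.9 + 0.38·13.52 + 0.25·112.5 = 56.5356.
Var(X) = E[X²] − (E[X])² = 56.5356 − 32.6269 = 23.9087.
SD(X) = √23.9087 = 4.88965.

4.890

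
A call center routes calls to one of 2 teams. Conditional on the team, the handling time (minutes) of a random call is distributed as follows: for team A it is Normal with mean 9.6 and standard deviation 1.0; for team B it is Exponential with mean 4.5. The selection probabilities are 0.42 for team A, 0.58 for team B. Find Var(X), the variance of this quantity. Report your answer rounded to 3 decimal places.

Per component, A: μ=9.6, E[X²]=93.16; B: μ=4.5, E[X²]=40.5.
E[X] = 0.42·9.6 + 0.58·4.5 = 6.642.
E[X²] = 0.42·93.16 + 0.58·40.5 = 62.6172.
Var(X) = E[X²] − (E[X])² = 62.6172 − 44.1162 = 18.501.

18.501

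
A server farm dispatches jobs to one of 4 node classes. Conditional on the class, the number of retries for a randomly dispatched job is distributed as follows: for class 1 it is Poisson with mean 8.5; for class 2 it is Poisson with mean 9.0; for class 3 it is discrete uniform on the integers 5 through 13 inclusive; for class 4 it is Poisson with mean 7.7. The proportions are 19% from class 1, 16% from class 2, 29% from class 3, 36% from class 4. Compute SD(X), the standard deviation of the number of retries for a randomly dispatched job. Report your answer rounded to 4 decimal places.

Per component, 1: μ=8.5, E[X²]=80.75; 2: μ=9, E[X²]=90; 3: μ=9, E[X²]=87.6667; 4: μ=7.7, E[X²]=66.99.
E[X] = 0.19·8.5 + 0.16·9 + 0.29·9 + 0.36·7.7 = 8.437.
E[X²] = 0.19·80.75 + 0.16·90 + 0.29·87.6667 + 0.36·66.99 = 79.2822.
Var(X) = E[X²] − (E[X])² = 79.2822 − 71.183 = 8.09926.
SD(X) = √8.09926 = 2.84592.

2.8459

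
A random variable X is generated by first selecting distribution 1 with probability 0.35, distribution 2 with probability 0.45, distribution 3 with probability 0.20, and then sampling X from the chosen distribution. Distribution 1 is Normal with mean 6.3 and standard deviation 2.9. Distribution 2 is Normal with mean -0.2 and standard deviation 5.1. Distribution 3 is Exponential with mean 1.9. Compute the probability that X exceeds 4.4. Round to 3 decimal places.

Conditional on each component, P(X > 4.4): 1: 0.743822; 2: 0.183539; 3: 0.0986882.
By total probability, P(X > 4.4) = 0.35·0.743822 + 0.45·0.183539 + 0.2·0.0986882 = 0.362668.

0.363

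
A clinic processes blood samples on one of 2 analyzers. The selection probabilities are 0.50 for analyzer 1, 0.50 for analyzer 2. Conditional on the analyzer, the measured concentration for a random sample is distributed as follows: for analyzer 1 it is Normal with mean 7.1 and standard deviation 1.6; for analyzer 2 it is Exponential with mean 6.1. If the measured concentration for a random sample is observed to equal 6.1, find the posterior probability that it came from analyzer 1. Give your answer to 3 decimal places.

Likelihoods f(6.1 | ·): 1: 0.205101; 2: 0.0603081.
Posterior ∝ prior × likelihood. Numerator for 1: 0.5·0.205101 = 0.10255.
Normalizing constant: 0.5·0.205101 + 0.5·0.0603081 = 0.132704.
P(1 | observation) = 0.10255 / 0.132704 = 0.772773.

0.773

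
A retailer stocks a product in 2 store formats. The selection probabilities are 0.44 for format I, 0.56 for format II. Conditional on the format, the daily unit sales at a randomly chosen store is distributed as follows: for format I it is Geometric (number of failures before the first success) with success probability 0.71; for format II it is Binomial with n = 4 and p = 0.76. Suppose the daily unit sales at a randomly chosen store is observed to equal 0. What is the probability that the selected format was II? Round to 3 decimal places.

Likelihoods P(X=0 | ·): I: 0.71; II: 0.00331776.
Posterior ∝ prior × likelihood. Numerator for II: 0.56·0.00331776 = 0.00185795.
Normalizing constant: 0.44·0.71 + 0.56·0.00331776 = 0.314258.
P(II | observation) = 0.00185795 / 0.314258 = 0.00591217.

0.006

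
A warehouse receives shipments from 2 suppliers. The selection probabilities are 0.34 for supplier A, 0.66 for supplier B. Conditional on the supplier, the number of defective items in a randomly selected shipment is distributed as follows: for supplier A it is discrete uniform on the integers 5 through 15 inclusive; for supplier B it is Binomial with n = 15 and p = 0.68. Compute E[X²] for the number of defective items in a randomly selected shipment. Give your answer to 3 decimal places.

108.221

For each component E[X²] = Var + (mean)², giving A: 110; B: 107.304.
Overall E[X²] = 0.34·110 + 0.66·107.304 = 108.221.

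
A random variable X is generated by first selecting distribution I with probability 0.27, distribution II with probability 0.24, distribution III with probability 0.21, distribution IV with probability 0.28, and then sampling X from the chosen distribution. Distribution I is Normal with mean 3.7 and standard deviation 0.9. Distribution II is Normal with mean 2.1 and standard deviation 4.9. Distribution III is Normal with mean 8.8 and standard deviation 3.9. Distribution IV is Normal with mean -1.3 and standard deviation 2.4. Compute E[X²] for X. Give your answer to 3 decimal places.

32.278

For each component E[X²] = Var + (mean)², giving I: 14.5; II: 28.42; III: 92.65; IV: 7.45.
Overall E[X²] = 0.27·14.5 + 0.24·28.42 + 0.21·92.65 + 0.28·7.45 = 32.2783.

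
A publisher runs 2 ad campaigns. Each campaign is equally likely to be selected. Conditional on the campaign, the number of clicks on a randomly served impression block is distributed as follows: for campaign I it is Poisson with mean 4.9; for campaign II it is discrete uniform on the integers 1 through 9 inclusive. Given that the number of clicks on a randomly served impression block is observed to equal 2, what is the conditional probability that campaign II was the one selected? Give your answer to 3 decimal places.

Likelihoods P(X=2 | ·): I: 0.0893962; II: 0.111111.
Posterior ∝ prior × likelihood. Numerator for II: 0.5·0.111111 = 0.0555556.
Normalizing constant: 0.5·0.0893962 + 0.5·0.111111 = 0.100254.
P(II | observation) = 0.0555556 / 0.100254 = 0.55415.

0.554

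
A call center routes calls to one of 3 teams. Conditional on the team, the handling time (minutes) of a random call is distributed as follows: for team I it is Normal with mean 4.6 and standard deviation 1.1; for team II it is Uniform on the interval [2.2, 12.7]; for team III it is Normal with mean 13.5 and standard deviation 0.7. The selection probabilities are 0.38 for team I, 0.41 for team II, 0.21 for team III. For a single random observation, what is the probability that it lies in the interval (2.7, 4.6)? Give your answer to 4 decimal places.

0.2482

Conditional on each team, P(2.7 < X < 4.6): I: 0.457941; II: 0.180952; III: 0.
By total probability, P(2.7 < X < 4.6) = 0.38·0.457941 + 0.41·0.180952 + 0.21·0 = 0.248208.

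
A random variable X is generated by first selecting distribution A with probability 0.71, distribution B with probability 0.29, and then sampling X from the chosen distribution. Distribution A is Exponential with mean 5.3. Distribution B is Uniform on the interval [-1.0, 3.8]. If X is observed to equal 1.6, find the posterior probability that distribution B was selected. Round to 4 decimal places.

Likelihoods f(1.6 | ·): A: 0.139514; B: 0.208333.
Posterior ∝ prior × likelihood. Numerator for B: 0.29·0.208333 = 0.0604167.
Normalizing constant: 0.71·0.139514 + 0.29·0.208333 = 0.159471.
P(B | observation) = 0.0604167 / 0.159471 = 0.378856.

0.3789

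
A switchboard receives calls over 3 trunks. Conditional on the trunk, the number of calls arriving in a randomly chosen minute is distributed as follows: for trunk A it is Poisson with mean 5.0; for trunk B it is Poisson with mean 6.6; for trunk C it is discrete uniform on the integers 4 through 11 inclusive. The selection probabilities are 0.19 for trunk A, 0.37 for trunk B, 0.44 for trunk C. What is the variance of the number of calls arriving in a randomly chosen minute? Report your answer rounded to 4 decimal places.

6.5363

Per component, A: μ=5, E[X²]=30; B: μ=6.6, E[X²]=50.16; C: μ=7.5, E[X²]=61.5.
E[X] = 0.19·5 + 0.37·6.6 + 0.44·7.5 = 6.692.
E[X²] = 0.19·30 + 0.37·50.16 + 0.44·61.5 = 51.3192.
Var(X) = E[X²] − (E[X])² = 51.3192 − 44.7829 = 6.53634.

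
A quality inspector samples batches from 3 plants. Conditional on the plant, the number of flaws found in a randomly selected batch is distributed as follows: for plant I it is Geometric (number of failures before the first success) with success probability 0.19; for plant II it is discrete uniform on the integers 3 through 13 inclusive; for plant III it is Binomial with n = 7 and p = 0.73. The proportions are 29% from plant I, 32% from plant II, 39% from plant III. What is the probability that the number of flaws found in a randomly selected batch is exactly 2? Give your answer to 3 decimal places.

0.042

Conditional on each plant, P(X = 2): I: 0.124659; II: 0; III: 0.0160577.
By total probability, P(X = 2) = 0.29·0.124659 + 0.32·0 + 0.39·0.0160577 = 0.0424136.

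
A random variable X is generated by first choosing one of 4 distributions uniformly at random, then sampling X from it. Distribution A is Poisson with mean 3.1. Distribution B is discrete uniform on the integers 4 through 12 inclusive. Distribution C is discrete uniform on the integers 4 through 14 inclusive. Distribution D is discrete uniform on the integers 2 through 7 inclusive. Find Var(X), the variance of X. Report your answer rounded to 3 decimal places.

Per component, A: μ=3.1, E[X²]=12.71; B: μ=8, E[X²]=70.6667; C: μ=9, E[X²]=91; D: μ=4.5, E[X²]=23.1667.
E[X] = 0.25·3.1 + 0.25·8 + 0.25·9 + 0.25·4.5 = 6.15.
E[X²] = 0.25·12.71 + 0.25·70.6667 + 0.25·91 + 0.25·23.1667 = 49.3858.
Var(X) = E[X²] − (E[X])² = 49.3858 − 37.8225 = 11.5633.

11.563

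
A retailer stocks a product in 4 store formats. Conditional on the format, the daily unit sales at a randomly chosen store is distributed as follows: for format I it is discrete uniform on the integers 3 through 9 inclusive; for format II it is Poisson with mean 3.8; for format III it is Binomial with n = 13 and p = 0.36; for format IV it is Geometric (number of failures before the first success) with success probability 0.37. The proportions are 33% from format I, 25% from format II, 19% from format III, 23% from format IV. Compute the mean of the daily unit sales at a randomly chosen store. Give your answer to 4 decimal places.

Component means — I: 6; II: 3.8; III: 4.68; IV: 1.7027.
E[X] = 0.33·6 + 0.25·3.8 + 0.19·4.68 + 0.23·1.7027 = 4.21082.

4.2108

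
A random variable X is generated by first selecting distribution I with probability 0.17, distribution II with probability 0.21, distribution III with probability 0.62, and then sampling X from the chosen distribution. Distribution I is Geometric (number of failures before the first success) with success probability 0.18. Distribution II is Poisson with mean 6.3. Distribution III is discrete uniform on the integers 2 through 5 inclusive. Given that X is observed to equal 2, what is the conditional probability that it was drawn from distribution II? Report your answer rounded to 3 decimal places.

0.042

Likelihoods P(X=2 | ·): I: 0.121032; II: 0.0364415; III: 0.25.
Posterior ∝ prior × likelihood. Numerator for II: 0.21·0.0364415 = 0.00765271.
Normalizing constant: 0.17·0.121032 + 0.21·0.0364415 + 0.62·0.25 = 0.183228.
P(II | observation) = 0.00765271 / 0.183228 = 0.041766.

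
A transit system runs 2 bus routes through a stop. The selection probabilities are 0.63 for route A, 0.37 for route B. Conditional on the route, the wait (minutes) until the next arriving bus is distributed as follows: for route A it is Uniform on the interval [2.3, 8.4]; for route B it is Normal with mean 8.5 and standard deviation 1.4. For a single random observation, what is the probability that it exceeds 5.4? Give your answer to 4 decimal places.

Conditional on each route, P(X > 5.4): A: 0.491803; B: 0.986595.
By total probability, P(X > 5.4) = 0.63·0.491803 + 0.37·0.986595 = 0.674876.

0.6749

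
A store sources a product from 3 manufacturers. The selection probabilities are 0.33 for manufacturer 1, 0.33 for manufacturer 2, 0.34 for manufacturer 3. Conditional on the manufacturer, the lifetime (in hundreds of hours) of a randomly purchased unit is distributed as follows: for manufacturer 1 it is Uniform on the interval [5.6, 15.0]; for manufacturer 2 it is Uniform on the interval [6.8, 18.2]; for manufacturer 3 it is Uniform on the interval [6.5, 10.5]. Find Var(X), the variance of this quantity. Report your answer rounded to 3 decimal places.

Per component, 1: μ=10.3, E[X²]=113.453; 2: μ=12.5, E[X²]=167.08; 3: μ=8.5, E[X²]=73.5833.
E[X] = 0.33·10.3 + 0.33·12.5 + 0.34·8.5 = 10.414.
E[X²] = 0.33·113.453 + 0.33·167.08 + 0.34·73.5833 = 117.594.
Var(X) = E[X²] − (E[X])² = 117.594 − 108.451 = 9.14294.

9.143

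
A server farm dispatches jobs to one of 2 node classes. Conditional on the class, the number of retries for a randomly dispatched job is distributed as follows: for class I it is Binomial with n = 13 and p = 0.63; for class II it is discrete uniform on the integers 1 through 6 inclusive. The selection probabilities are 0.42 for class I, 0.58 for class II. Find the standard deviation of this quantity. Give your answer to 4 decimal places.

2.8849

Per component, I: μ=8.19, E[X²]=70.1064; II: μ=3.5, E[X²]=15.1667.
E[X] = 0.42·8.19 + 0.58·3.5 = 5.4698.
E[X²] = 0.42·70.1064 + 0.58·15.1667 = 38.2414.
Var(X) = E[X²] − (E[X])² = 38.2414 − 29.9187 = 8.32264.
SD(X) = √8.32264 = 2.8849.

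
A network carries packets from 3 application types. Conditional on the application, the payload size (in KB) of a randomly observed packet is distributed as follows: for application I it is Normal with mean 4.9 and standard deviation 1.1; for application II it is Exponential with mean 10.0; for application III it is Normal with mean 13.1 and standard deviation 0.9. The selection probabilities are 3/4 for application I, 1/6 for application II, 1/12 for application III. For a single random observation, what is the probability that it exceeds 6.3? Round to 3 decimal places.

0.248

Conditional on each application, P(X > 6.3): I: 0.101557; II: 0.532592; III: 1.
By total probability, P(X > 6.3) = 0.75·0.101557 + 0.166667·0.532592 + 0.0833333·1 = 0.248267.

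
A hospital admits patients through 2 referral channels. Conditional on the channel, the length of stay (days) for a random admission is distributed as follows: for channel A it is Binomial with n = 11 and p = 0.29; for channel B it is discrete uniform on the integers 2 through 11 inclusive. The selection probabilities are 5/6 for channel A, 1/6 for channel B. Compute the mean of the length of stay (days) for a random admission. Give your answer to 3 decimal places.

3.742

Component means — A: 3.19; B: 6.5.
E[X] = 0.833333·3.19 + 0.166667·6.5 = 3.74167.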